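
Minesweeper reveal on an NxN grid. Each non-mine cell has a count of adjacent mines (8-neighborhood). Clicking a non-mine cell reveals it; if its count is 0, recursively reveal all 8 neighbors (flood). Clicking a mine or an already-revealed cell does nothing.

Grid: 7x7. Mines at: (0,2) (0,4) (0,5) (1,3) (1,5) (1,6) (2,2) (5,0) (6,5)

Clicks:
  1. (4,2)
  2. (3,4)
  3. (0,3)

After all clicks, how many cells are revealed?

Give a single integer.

Click 1 (4,2) count=0: revealed 26 new [(2,3) (2,4) (2,5) (2,6) (3,1) (3,2) (3,3) (3,4) (3,5) (3,6) (4,1) (4,2) (4,3) (4,4) (4,5) (4,6) (5,1) (5,2) (5,3) (5,4) (5,5) (5,6) (6,1) (6,2) (6,3) (6,4)] -> total=26
Click 2 (3,4) count=0: revealed 0 new [(none)] -> total=26
Click 3 (0,3) count=3: revealed 1 new [(0,3)] -> total=27

Answer: 27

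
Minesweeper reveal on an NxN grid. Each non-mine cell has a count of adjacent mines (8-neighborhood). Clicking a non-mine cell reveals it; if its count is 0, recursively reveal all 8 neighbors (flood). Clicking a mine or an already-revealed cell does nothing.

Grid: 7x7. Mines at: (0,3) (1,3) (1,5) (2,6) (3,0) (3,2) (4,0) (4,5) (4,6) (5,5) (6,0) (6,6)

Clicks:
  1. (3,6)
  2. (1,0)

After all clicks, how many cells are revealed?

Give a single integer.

Answer: 10

Derivation:
Click 1 (3,6) count=3: revealed 1 new [(3,6)] -> total=1
Click 2 (1,0) count=0: revealed 9 new [(0,0) (0,1) (0,2) (1,0) (1,1) (1,2) (2,0) (2,1) (2,2)] -> total=10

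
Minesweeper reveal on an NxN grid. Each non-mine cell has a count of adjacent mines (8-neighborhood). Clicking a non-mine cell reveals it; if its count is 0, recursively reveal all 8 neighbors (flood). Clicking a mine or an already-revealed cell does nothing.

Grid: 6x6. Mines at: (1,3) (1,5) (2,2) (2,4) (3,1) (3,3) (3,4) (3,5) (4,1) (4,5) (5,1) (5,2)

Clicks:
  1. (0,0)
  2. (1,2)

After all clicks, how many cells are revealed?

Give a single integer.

Click 1 (0,0) count=0: revealed 8 new [(0,0) (0,1) (0,2) (1,0) (1,1) (1,2) (2,0) (2,1)] -> total=8
Click 2 (1,2) count=2: revealed 0 new [(none)] -> total=8

Answer: 8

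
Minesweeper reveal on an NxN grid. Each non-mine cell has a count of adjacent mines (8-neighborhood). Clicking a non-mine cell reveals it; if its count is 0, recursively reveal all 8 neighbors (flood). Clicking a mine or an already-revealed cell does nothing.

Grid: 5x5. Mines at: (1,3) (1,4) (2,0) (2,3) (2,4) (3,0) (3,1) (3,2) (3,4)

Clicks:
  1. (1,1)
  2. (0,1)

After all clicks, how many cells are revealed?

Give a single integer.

Click 1 (1,1) count=1: revealed 1 new [(1,1)] -> total=1
Click 2 (0,1) count=0: revealed 5 new [(0,0) (0,1) (0,2) (1,0) (1,2)] -> total=6

Answer: 6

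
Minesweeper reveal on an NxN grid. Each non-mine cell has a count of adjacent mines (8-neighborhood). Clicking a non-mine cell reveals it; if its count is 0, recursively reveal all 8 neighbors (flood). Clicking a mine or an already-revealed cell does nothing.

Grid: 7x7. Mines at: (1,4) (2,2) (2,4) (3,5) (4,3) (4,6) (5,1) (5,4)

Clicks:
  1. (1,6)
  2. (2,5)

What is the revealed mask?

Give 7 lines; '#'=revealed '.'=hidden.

Answer: .....##
.....##
.....##
.......
.......
.......
.......

Derivation:
Click 1 (1,6) count=0: revealed 6 new [(0,5) (0,6) (1,5) (1,6) (2,5) (2,6)] -> total=6
Click 2 (2,5) count=3: revealed 0 new [(none)] -> total=6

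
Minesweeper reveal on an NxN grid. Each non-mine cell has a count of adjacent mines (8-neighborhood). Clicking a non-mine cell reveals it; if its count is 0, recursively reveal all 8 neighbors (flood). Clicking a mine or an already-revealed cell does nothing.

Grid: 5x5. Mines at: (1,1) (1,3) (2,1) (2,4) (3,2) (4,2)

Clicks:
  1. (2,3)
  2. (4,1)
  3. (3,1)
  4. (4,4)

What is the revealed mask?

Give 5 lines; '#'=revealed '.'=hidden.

Answer: .....
.....
...#.
.#.##
.#.##

Derivation:
Click 1 (2,3) count=3: revealed 1 new [(2,3)] -> total=1
Click 2 (4,1) count=2: revealed 1 new [(4,1)] -> total=2
Click 3 (3,1) count=3: revealed 1 new [(3,1)] -> total=3
Click 4 (4,4) count=0: revealed 4 new [(3,3) (3,4) (4,3) (4,4)] -> total=7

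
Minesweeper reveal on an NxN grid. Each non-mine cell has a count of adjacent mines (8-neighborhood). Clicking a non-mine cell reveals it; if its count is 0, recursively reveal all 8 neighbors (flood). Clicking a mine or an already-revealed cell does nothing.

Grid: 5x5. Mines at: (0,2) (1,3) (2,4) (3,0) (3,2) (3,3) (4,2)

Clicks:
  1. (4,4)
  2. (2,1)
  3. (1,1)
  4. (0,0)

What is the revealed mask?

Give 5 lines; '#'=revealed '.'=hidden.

Answer: ##...
##...
##...
.....
....#

Derivation:
Click 1 (4,4) count=1: revealed 1 new [(4,4)] -> total=1
Click 2 (2,1) count=2: revealed 1 new [(2,1)] -> total=2
Click 3 (1,1) count=1: revealed 1 new [(1,1)] -> total=3
Click 4 (0,0) count=0: revealed 4 new [(0,0) (0,1) (1,0) (2,0)] -> total=7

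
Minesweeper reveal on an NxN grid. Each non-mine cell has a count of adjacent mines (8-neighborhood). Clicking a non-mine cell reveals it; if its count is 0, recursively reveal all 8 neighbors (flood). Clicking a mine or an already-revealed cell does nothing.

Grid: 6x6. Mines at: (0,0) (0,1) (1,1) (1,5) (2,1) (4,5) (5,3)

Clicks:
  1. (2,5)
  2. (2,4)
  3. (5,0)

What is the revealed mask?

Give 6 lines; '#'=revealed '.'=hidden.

Click 1 (2,5) count=1: revealed 1 new [(2,5)] -> total=1
Click 2 (2,4) count=1: revealed 1 new [(2,4)] -> total=2
Click 3 (5,0) count=0: revealed 9 new [(3,0) (3,1) (3,2) (4,0) (4,1) (4,2) (5,0) (5,1) (5,2)] -> total=11

Answer: ......
......
....##
###...
###...
###...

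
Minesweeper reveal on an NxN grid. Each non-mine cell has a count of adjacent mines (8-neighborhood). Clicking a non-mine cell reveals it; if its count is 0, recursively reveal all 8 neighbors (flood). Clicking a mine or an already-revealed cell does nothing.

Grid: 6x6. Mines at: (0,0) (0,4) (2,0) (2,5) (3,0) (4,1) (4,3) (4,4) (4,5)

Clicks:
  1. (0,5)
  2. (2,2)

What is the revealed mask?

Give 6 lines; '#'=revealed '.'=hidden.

Click 1 (0,5) count=1: revealed 1 new [(0,5)] -> total=1
Click 2 (2,2) count=0: revealed 15 new [(0,1) (0,2) (0,3) (1,1) (1,2) (1,3) (1,4) (2,1) (2,2) (2,3) (2,4) (3,1) (3,2) (3,3) (3,4)] -> total=16

Answer: .###.#
.####.
.####.
.####.
......
......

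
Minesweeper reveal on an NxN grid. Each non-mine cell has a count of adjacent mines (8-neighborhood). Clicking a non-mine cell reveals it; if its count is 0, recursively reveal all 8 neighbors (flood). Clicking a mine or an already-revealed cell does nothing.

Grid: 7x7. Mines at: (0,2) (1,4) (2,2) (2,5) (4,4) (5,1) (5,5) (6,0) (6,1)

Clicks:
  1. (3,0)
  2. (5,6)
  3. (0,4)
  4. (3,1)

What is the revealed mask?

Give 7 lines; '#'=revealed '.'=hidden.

Click 1 (3,0) count=0: revealed 10 new [(0,0) (0,1) (1,0) (1,1) (2,0) (2,1) (3,0) (3,1) (4,0) (4,1)] -> total=10
Click 2 (5,6) count=1: revealed 1 new [(5,6)] -> total=11
Click 3 (0,4) count=1: revealed 1 new [(0,4)] -> total=12
Click 4 (3,1) count=1: revealed 0 new [(none)] -> total=12

Answer: ##..#..
##.....
##.....
##.....
##.....
......#
.......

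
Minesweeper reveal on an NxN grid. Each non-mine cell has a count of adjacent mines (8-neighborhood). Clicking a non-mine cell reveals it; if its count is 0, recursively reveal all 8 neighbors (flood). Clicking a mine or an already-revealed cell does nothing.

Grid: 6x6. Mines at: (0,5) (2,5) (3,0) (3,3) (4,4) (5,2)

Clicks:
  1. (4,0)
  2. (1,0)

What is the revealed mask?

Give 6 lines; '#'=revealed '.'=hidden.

Answer: #####.
#####.
#####.
......
#.....
......

Derivation:
Click 1 (4,0) count=1: revealed 1 new [(4,0)] -> total=1
Click 2 (1,0) count=0: revealed 15 new [(0,0) (0,1) (0,2) (0,3) (0,4) (1,0) (1,1) (1,2) (1,3) (1,4) (2,0) (2,1) (2,2) (2,3) (2,4)] -> total=16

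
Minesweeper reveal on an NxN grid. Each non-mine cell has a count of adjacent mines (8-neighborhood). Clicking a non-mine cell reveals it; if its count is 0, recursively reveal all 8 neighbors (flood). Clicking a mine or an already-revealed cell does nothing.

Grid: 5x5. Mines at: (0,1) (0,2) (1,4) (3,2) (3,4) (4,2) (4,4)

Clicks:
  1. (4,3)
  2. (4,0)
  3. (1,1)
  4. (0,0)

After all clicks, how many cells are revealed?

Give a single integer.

Answer: 10

Derivation:
Click 1 (4,3) count=4: revealed 1 new [(4,3)] -> total=1
Click 2 (4,0) count=0: revealed 8 new [(1,0) (1,1) (2,0) (2,1) (3,0) (3,1) (4,0) (4,1)] -> total=9
Click 3 (1,1) count=2: revealed 0 new [(none)] -> total=9
Click 4 (0,0) count=1: revealed 1 new [(0,0)] -> total=10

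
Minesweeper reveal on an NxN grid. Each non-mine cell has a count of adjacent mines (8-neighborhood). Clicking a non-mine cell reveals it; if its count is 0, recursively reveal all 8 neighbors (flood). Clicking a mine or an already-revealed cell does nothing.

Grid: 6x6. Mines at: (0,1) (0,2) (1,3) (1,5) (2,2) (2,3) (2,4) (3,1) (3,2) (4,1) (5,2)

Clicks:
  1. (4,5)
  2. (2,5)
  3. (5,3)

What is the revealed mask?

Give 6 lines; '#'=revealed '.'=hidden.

Answer: ......
......
.....#
...###
...###
...###

Derivation:
Click 1 (4,5) count=0: revealed 9 new [(3,3) (3,4) (3,5) (4,3) (4,4) (4,5) (5,3) (5,4) (5,5)] -> total=9
Click 2 (2,5) count=2: revealed 1 new [(2,5)] -> total=10
Click 3 (5,3) count=1: revealed 0 new [(none)] -> total=10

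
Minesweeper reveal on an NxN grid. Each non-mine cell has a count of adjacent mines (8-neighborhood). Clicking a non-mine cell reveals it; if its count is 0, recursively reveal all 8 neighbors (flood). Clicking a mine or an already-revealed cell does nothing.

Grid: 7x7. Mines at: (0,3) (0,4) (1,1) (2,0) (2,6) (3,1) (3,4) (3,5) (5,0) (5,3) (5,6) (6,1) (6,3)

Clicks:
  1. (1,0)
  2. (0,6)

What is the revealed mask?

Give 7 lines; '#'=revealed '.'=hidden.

Click 1 (1,0) count=2: revealed 1 new [(1,0)] -> total=1
Click 2 (0,6) count=0: revealed 4 new [(0,5) (0,6) (1,5) (1,6)] -> total=5

Answer: .....##
#....##
.......
.......
.......
.......
.......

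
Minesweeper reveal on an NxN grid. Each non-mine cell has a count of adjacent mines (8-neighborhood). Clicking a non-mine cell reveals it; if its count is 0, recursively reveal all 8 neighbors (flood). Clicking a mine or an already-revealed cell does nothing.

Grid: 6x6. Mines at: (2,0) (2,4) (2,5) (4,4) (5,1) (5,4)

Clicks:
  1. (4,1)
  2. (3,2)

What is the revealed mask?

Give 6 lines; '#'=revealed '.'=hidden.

Answer: ######
######
.###..
.###..
.###..
......

Derivation:
Click 1 (4,1) count=1: revealed 1 new [(4,1)] -> total=1
Click 2 (3,2) count=0: revealed 20 new [(0,0) (0,1) (0,2) (0,3) (0,4) (0,5) (1,0) (1,1) (1,2) (1,3) (1,4) (1,5) (2,1) (2,2) (2,3) (3,1) (3,2) (3,3) (4,2) (4,3)] -> total=21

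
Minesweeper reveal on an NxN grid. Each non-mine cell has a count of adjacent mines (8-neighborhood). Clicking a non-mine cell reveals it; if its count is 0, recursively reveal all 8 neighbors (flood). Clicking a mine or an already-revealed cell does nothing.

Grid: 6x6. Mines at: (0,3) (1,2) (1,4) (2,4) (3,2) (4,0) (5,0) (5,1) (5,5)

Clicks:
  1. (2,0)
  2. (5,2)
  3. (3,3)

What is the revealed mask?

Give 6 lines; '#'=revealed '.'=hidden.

Answer: ##....
##....
##....
##.#..
......
..#...

Derivation:
Click 1 (2,0) count=0: revealed 8 new [(0,0) (0,1) (1,0) (1,1) (2,0) (2,1) (3,0) (3,1)] -> total=8
Click 2 (5,2) count=1: revealed 1 new [(5,2)] -> total=9
Click 3 (3,3) count=2: revealed 1 new [(3,3)] -> total=10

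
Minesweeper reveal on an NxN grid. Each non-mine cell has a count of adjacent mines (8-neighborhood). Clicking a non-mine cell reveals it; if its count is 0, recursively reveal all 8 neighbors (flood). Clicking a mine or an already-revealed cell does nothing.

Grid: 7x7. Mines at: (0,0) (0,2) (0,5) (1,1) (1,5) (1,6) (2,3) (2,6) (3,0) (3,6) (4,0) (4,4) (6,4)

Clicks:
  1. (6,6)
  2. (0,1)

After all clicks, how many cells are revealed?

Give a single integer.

Answer: 7

Derivation:
Click 1 (6,6) count=0: revealed 6 new [(4,5) (4,6) (5,5) (5,6) (6,5) (6,6)] -> total=6
Click 2 (0,1) count=3: revealed 1 new [(0,1)] -> total=7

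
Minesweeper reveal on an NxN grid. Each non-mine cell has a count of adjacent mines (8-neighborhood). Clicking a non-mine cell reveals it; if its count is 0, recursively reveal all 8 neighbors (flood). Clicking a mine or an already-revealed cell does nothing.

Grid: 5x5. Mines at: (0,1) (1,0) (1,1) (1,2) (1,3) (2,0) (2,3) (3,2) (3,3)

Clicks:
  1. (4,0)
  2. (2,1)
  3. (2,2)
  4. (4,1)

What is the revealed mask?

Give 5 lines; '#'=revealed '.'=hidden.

Answer: .....
.....
.##..
##...
##...

Derivation:
Click 1 (4,0) count=0: revealed 4 new [(3,0) (3,1) (4,0) (4,1)] -> total=4
Click 2 (2,1) count=5: revealed 1 new [(2,1)] -> total=5
Click 3 (2,2) count=6: revealed 1 new [(2,2)] -> total=6
Click 4 (4,1) count=1: revealed 0 new [(none)] -> total=6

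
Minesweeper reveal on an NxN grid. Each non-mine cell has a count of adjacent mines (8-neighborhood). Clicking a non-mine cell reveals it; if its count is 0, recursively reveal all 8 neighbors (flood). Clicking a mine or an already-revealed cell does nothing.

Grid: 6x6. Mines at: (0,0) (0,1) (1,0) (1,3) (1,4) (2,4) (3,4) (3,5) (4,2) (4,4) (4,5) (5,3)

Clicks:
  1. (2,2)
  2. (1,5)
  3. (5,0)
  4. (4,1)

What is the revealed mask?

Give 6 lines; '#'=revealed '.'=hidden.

Answer: ......
.....#
###...
##....
##....
##....

Derivation:
Click 1 (2,2) count=1: revealed 1 new [(2,2)] -> total=1
Click 2 (1,5) count=2: revealed 1 new [(1,5)] -> total=2
Click 3 (5,0) count=0: revealed 8 new [(2,0) (2,1) (3,0) (3,1) (4,0) (4,1) (5,0) (5,1)] -> total=10
Click 4 (4,1) count=1: revealed 0 new [(none)] -> total=10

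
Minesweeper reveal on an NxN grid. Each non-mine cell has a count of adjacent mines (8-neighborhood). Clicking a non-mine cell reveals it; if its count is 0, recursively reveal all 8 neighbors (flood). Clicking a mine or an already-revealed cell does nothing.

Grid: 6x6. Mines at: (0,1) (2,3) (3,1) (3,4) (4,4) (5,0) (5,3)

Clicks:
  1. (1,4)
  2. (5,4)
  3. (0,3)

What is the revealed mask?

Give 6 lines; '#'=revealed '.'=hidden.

Answer: ..####
..####
....##
......
......
....#.

Derivation:
Click 1 (1,4) count=1: revealed 1 new [(1,4)] -> total=1
Click 2 (5,4) count=2: revealed 1 new [(5,4)] -> total=2
Click 3 (0,3) count=0: revealed 9 new [(0,2) (0,3) (0,4) (0,5) (1,2) (1,3) (1,5) (2,4) (2,5)] -> total=11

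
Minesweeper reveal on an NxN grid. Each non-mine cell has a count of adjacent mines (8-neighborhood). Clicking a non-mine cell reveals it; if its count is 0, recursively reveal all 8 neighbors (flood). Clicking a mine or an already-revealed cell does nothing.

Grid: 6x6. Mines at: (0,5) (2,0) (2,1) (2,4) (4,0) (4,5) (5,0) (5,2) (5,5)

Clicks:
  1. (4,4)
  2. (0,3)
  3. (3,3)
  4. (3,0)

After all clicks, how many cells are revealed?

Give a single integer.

Click 1 (4,4) count=2: revealed 1 new [(4,4)] -> total=1
Click 2 (0,3) count=0: revealed 10 new [(0,0) (0,1) (0,2) (0,3) (0,4) (1,0) (1,1) (1,2) (1,3) (1,4)] -> total=11
Click 3 (3,3) count=1: revealed 1 new [(3,3)] -> total=12
Click 4 (3,0) count=3: revealed 1 new [(3,0)] -> total=13

Answer: 13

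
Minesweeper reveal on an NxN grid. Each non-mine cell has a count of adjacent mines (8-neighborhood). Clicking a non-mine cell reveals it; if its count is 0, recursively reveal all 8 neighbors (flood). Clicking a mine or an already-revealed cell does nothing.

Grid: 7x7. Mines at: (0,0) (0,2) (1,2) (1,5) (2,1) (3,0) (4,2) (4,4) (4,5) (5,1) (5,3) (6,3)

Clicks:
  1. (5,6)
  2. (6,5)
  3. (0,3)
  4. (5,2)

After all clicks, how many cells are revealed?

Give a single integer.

Answer: 8

Derivation:
Click 1 (5,6) count=1: revealed 1 new [(5,6)] -> total=1
Click 2 (6,5) count=0: revealed 5 new [(5,4) (5,5) (6,4) (6,5) (6,6)] -> total=6
Click 3 (0,3) count=2: revealed 1 new [(0,3)] -> total=7
Click 4 (5,2) count=4: revealed 1 new [(5,2)] -> total=8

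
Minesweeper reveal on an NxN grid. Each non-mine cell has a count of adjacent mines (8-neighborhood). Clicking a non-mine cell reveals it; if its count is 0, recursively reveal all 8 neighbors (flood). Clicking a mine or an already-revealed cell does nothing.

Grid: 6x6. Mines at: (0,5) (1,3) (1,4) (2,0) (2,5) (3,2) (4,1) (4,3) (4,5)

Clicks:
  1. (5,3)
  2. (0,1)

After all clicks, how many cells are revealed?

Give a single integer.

Click 1 (5,3) count=1: revealed 1 new [(5,3)] -> total=1
Click 2 (0,1) count=0: revealed 6 new [(0,0) (0,1) (0,2) (1,0) (1,1) (1,2)] -> total=7

Answer: 7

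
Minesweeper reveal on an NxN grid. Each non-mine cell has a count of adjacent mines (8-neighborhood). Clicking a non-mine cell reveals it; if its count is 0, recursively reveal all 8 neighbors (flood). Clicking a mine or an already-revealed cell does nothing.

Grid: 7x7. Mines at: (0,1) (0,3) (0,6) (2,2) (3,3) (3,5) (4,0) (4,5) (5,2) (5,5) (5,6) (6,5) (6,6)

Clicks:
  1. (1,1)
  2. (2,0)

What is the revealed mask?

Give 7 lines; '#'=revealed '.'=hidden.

Answer: .......
##.....
##.....
##.....
.......
.......
.......

Derivation:
Click 1 (1,1) count=2: revealed 1 new [(1,1)] -> total=1
Click 2 (2,0) count=0: revealed 5 new [(1,0) (2,0) (2,1) (3,0) (3,1)] -> total=6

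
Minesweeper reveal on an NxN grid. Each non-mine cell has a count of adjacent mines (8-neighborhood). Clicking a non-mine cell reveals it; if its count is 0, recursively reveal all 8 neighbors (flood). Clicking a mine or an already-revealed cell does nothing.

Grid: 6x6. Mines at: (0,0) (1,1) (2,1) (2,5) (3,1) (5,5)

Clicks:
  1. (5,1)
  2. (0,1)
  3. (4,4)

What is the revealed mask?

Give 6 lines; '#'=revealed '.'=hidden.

Answer: .#####
..####
..###.
..###.
#####.
#####.

Derivation:
Click 1 (5,1) count=0: revealed 24 new [(0,2) (0,3) (0,4) (0,5) (1,2) (1,3) (1,4) (1,5) (2,2) (2,3) (2,4) (3,2) (3,3) (3,4) (4,0) (4,1) (4,2) (4,3) (4,4) (5,0) (5,1) (5,2) (5,3) (5,4)] -> total=24
Click 2 (0,1) count=2: revealed 1 new [(0,1)] -> total=25
Click 3 (4,4) count=1: revealed 0 new [(none)] -> total=25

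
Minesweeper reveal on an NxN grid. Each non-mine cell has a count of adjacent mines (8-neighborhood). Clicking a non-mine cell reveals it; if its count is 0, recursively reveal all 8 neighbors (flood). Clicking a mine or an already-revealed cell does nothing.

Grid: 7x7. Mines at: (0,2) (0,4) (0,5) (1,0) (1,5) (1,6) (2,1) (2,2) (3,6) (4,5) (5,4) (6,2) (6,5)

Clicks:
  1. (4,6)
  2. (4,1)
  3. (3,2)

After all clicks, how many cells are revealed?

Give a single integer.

Answer: 15

Derivation:
Click 1 (4,6) count=2: revealed 1 new [(4,6)] -> total=1
Click 2 (4,1) count=0: revealed 14 new [(3,0) (3,1) (3,2) (3,3) (4,0) (4,1) (4,2) (4,3) (5,0) (5,1) (5,2) (5,3) (6,0) (6,1)] -> total=15
Click 3 (3,2) count=2: revealed 0 new [(none)] -> total=15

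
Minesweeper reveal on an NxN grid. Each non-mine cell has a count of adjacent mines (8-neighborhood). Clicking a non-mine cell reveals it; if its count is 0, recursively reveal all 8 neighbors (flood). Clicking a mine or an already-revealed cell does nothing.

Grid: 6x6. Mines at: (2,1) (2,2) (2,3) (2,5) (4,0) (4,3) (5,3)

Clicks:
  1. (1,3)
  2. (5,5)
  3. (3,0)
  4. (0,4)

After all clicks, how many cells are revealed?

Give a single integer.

Click 1 (1,3) count=2: revealed 1 new [(1,3)] -> total=1
Click 2 (5,5) count=0: revealed 6 new [(3,4) (3,5) (4,4) (4,5) (5,4) (5,5)] -> total=7
Click 3 (3,0) count=2: revealed 1 new [(3,0)] -> total=8
Click 4 (0,4) count=0: revealed 11 new [(0,0) (0,1) (0,2) (0,3) (0,4) (0,5) (1,0) (1,1) (1,2) (1,4) (1,5)] -> total=19

Answer: 19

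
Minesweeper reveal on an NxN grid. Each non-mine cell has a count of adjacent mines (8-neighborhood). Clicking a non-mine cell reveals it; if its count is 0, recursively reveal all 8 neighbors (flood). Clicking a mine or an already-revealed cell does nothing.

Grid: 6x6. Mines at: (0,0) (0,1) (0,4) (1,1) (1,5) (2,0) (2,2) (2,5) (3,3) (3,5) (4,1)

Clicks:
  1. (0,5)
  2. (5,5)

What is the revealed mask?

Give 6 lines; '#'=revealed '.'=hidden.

Answer: .....#
......
......
......
..####
..####

Derivation:
Click 1 (0,5) count=2: revealed 1 new [(0,5)] -> total=1
Click 2 (5,5) count=0: revealed 8 new [(4,2) (4,3) (4,4) (4,5) (5,2) (5,3) (5,4) (5,5)] -> total=9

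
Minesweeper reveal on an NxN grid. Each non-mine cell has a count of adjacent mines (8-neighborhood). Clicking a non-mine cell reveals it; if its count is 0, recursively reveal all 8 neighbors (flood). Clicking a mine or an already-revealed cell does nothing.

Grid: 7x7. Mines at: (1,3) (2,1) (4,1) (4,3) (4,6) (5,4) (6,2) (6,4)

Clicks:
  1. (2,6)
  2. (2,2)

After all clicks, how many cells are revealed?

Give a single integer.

Click 1 (2,6) count=0: revealed 12 new [(0,4) (0,5) (0,6) (1,4) (1,5) (1,6) (2,4) (2,5) (2,6) (3,4) (3,5) (3,6)] -> total=12
Click 2 (2,2) count=2: revealed 1 new [(2,2)] -> total=13

Answer: 13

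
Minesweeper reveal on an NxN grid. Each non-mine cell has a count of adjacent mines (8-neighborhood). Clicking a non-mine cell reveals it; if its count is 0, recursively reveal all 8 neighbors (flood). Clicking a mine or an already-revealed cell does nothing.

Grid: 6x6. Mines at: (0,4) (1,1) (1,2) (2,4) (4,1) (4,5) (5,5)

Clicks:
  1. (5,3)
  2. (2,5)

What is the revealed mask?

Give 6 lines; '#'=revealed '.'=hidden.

Answer: ......
......
.....#
..###.
..###.
..###.

Derivation:
Click 1 (5,3) count=0: revealed 9 new [(3,2) (3,3) (3,4) (4,2) (4,3) (4,4) (5,2) (5,3) (5,4)] -> total=9
Click 2 (2,5) count=1: revealed 1 new [(2,5)] -> total=10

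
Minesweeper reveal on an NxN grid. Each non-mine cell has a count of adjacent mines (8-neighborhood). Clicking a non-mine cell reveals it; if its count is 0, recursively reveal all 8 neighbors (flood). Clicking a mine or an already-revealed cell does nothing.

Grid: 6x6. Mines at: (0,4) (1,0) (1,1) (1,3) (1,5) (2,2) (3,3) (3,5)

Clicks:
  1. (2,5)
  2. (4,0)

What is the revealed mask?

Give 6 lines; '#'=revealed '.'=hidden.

Answer: ......
......
##...#
###...
######
######

Derivation:
Click 1 (2,5) count=2: revealed 1 new [(2,5)] -> total=1
Click 2 (4,0) count=0: revealed 17 new [(2,0) (2,1) (3,0) (3,1) (3,2) (4,0) (4,1) (4,2) (4,3) (4,4) (4,5) (5,0) (5,1) (5,2) (5,3) (5,4) (5,5)] -> total=18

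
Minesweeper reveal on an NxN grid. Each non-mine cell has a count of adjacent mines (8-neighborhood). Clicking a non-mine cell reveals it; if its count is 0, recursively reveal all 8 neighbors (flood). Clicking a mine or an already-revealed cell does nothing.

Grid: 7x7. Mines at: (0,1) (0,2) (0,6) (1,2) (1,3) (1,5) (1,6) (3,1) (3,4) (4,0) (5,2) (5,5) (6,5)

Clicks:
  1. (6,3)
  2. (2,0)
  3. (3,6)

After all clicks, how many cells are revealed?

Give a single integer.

Click 1 (6,3) count=1: revealed 1 new [(6,3)] -> total=1
Click 2 (2,0) count=1: revealed 1 new [(2,0)] -> total=2
Click 3 (3,6) count=0: revealed 6 new [(2,5) (2,6) (3,5) (3,6) (4,5) (4,6)] -> total=8

Answer: 8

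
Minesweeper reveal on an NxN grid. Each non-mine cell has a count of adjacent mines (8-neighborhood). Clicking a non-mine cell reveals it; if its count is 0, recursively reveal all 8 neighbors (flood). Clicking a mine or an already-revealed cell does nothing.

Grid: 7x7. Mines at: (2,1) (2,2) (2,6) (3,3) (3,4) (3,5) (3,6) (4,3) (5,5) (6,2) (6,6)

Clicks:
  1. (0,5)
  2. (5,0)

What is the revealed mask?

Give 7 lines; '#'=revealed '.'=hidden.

Click 1 (0,5) count=0: revealed 17 new [(0,0) (0,1) (0,2) (0,3) (0,4) (0,5) (0,6) (1,0) (1,1) (1,2) (1,3) (1,4) (1,5) (1,6) (2,3) (2,4) (2,5)] -> total=17
Click 2 (5,0) count=0: revealed 11 new [(3,0) (3,1) (3,2) (4,0) (4,1) (4,2) (5,0) (5,1) (5,2) (6,0) (6,1)] -> total=28

Answer: #######
#######
...###.
###....
###....
###....
##.....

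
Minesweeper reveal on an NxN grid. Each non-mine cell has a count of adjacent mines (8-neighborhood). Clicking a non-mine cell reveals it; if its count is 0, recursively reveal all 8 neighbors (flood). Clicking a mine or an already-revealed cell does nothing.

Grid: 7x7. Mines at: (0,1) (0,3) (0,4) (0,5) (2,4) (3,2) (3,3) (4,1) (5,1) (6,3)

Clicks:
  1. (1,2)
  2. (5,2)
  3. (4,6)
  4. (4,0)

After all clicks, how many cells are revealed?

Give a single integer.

Click 1 (1,2) count=2: revealed 1 new [(1,2)] -> total=1
Click 2 (5,2) count=3: revealed 1 new [(5,2)] -> total=2
Click 3 (4,6) count=0: revealed 16 new [(1,5) (1,6) (2,5) (2,6) (3,4) (3,5) (3,6) (4,4) (4,5) (4,6) (5,4) (5,5) (5,6) (6,4) (6,5) (6,6)] -> total=18
Click 4 (4,0) count=2: revealed 1 new [(4,0)] -> total=19

Answer: 19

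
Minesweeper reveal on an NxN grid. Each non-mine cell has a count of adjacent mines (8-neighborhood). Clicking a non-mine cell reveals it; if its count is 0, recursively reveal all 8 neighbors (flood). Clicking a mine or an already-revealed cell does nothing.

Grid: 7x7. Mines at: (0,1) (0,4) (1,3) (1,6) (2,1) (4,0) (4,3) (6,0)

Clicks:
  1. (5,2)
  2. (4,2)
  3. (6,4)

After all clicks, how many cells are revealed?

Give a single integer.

Click 1 (5,2) count=1: revealed 1 new [(5,2)] -> total=1
Click 2 (4,2) count=1: revealed 1 new [(4,2)] -> total=2
Click 3 (6,4) count=0: revealed 20 new [(2,4) (2,5) (2,6) (3,4) (3,5) (3,6) (4,4) (4,5) (4,6) (5,1) (5,3) (5,4) (5,5) (5,6) (6,1) (6,2) (6,3) (6,4) (6,5) (6,6)] -> total=22

Answer: 22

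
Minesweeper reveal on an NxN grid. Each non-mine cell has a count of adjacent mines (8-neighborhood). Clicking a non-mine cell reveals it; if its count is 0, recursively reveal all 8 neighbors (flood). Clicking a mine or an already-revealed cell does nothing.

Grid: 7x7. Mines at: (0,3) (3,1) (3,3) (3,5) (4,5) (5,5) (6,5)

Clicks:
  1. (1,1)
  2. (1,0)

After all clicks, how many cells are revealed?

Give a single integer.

Click 1 (1,1) count=0: revealed 9 new [(0,0) (0,1) (0,2) (1,0) (1,1) (1,2) (2,0) (2,1) (2,2)] -> total=9
Click 2 (1,0) count=0: revealed 0 new [(none)] -> total=9

Answer: 9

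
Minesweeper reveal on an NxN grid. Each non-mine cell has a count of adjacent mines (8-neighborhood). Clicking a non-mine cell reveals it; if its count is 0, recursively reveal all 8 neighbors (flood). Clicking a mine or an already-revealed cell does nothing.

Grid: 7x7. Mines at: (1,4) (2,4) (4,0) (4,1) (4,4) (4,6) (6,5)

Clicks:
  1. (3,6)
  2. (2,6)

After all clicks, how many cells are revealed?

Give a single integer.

Click 1 (3,6) count=1: revealed 1 new [(3,6)] -> total=1
Click 2 (2,6) count=0: revealed 7 new [(0,5) (0,6) (1,5) (1,6) (2,5) (2,6) (3,5)] -> total=8

Answer: 8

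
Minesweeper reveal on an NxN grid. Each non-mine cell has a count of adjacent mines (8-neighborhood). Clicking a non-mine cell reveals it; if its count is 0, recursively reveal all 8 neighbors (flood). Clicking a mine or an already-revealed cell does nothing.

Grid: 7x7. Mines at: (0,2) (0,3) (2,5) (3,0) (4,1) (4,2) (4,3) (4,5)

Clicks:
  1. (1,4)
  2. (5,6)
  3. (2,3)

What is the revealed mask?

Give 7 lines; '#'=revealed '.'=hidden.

Click 1 (1,4) count=2: revealed 1 new [(1,4)] -> total=1
Click 2 (5,6) count=1: revealed 1 new [(5,6)] -> total=2
Click 3 (2,3) count=0: revealed 11 new [(1,1) (1,2) (1,3) (2,1) (2,2) (2,3) (2,4) (3,1) (3,2) (3,3) (3,4)] -> total=13

Answer: .......
.####..
.####..
.####..
.......
......#
.......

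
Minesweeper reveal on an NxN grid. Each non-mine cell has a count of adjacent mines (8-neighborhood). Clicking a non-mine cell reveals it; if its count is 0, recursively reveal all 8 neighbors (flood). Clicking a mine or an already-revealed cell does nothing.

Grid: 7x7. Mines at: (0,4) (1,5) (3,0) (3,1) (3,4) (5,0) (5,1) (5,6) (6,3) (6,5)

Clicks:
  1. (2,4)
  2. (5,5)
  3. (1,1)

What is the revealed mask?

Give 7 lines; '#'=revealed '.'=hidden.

Click 1 (2,4) count=2: revealed 1 new [(2,4)] -> total=1
Click 2 (5,5) count=2: revealed 1 new [(5,5)] -> total=2
Click 3 (1,1) count=0: revealed 12 new [(0,0) (0,1) (0,2) (0,3) (1,0) (1,1) (1,2) (1,3) (2,0) (2,1) (2,2) (2,3)] -> total=14

Answer: ####...
####...
#####..
.......
.......
.....#.
.......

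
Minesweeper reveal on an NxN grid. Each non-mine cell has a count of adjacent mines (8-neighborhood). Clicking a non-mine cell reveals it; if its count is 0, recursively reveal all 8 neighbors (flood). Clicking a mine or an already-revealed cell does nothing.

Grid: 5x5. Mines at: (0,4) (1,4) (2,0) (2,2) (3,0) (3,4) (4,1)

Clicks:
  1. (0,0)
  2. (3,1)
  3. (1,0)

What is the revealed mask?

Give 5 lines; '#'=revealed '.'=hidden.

Click 1 (0,0) count=0: revealed 8 new [(0,0) (0,1) (0,2) (0,3) (1,0) (1,1) (1,2) (1,3)] -> total=8
Click 2 (3,1) count=4: revealed 1 new [(3,1)] -> total=9
Click 3 (1,0) count=1: revealed 0 new [(none)] -> total=9

Answer: ####.
####.
.....
.#...
.....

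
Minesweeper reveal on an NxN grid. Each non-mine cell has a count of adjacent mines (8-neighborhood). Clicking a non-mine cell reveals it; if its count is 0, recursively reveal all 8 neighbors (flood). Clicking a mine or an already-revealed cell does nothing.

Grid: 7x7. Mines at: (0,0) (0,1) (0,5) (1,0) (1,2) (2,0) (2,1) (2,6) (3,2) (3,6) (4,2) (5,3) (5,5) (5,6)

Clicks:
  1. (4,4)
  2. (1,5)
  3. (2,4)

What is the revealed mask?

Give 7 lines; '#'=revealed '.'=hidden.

Click 1 (4,4) count=2: revealed 1 new [(4,4)] -> total=1
Click 2 (1,5) count=2: revealed 1 new [(1,5)] -> total=2
Click 3 (2,4) count=0: revealed 10 new [(1,3) (1,4) (2,3) (2,4) (2,5) (3,3) (3,4) (3,5) (4,3) (4,5)] -> total=12

Answer: .......
...###.
...###.
...###.
...###.
.......
.......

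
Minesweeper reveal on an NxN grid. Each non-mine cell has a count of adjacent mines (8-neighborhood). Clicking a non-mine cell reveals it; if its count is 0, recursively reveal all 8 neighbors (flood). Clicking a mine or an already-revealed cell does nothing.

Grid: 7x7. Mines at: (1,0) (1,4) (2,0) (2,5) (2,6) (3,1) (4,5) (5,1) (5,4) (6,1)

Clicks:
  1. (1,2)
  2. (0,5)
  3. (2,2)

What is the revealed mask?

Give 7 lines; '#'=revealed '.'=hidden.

Answer: .###.#.
.###...
.###...
.......
.......
.......
.......

Derivation:
Click 1 (1,2) count=0: revealed 9 new [(0,1) (0,2) (0,3) (1,1) (1,2) (1,3) (2,1) (2,2) (2,3)] -> total=9
Click 2 (0,5) count=1: revealed 1 new [(0,5)] -> total=10
Click 3 (2,2) count=1: revealed 0 new [(none)] -> total=10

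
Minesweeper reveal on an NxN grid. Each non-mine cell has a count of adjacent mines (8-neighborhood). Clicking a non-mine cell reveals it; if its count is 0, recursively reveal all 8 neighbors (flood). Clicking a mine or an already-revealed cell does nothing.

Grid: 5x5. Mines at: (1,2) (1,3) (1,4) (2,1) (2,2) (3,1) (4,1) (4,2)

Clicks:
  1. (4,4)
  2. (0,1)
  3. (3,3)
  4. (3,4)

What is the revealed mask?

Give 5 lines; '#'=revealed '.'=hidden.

Click 1 (4,4) count=0: revealed 6 new [(2,3) (2,4) (3,3) (3,4) (4,3) (4,4)] -> total=6
Click 2 (0,1) count=1: revealed 1 new [(0,1)] -> total=7
Click 3 (3,3) count=2: revealed 0 new [(none)] -> total=7
Click 4 (3,4) count=0: revealed 0 new [(none)] -> total=7

Answer: .#...
.....
...##
...##
...##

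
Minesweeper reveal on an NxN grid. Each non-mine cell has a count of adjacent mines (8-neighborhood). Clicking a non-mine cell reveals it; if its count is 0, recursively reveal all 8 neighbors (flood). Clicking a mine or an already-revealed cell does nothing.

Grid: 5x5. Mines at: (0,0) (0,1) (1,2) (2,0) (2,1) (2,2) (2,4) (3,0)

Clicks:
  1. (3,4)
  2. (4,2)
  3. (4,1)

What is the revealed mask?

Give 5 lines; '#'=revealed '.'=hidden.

Click 1 (3,4) count=1: revealed 1 new [(3,4)] -> total=1
Click 2 (4,2) count=0: revealed 7 new [(3,1) (3,2) (3,3) (4,1) (4,2) (4,3) (4,4)] -> total=8
Click 3 (4,1) count=1: revealed 0 new [(none)] -> total=8

Answer: .....
.....
.....
.####
.####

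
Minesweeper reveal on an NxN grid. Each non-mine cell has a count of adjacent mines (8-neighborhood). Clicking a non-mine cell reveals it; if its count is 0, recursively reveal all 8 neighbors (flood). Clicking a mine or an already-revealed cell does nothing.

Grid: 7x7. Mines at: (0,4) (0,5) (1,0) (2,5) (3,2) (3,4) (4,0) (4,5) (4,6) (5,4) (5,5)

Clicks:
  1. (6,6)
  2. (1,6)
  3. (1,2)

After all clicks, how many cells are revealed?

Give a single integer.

Click 1 (6,6) count=1: revealed 1 new [(6,6)] -> total=1
Click 2 (1,6) count=2: revealed 1 new [(1,6)] -> total=2
Click 3 (1,2) count=0: revealed 9 new [(0,1) (0,2) (0,3) (1,1) (1,2) (1,3) (2,1) (2,2) (2,3)] -> total=11

Answer: 11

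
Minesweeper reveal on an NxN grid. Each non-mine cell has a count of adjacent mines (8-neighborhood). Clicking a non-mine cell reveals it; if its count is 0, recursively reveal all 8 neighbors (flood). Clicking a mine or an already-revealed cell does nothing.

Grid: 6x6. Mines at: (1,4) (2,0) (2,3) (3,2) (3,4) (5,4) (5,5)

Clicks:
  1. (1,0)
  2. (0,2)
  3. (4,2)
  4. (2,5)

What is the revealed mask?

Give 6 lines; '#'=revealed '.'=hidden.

Click 1 (1,0) count=1: revealed 1 new [(1,0)] -> total=1
Click 2 (0,2) count=0: revealed 7 new [(0,0) (0,1) (0,2) (0,3) (1,1) (1,2) (1,3)] -> total=8
Click 3 (4,2) count=1: revealed 1 new [(4,2)] -> total=9
Click 4 (2,5) count=2: revealed 1 new [(2,5)] -> total=10

Answer: ####..
####..
.....#
......
..#...
......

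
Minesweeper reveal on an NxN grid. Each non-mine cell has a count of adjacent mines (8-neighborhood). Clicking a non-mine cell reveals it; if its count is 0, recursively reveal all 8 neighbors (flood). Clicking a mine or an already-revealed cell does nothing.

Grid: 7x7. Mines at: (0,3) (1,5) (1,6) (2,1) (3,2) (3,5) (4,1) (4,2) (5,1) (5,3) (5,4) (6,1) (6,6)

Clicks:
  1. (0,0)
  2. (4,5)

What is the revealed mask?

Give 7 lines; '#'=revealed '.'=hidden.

Answer: ###....
###....
.......
.......
.....#.
.......
.......

Derivation:
Click 1 (0,0) count=0: revealed 6 new [(0,0) (0,1) (0,2) (1,0) (1,1) (1,2)] -> total=6
Click 2 (4,5) count=2: revealed 1 new [(4,5)] -> total=7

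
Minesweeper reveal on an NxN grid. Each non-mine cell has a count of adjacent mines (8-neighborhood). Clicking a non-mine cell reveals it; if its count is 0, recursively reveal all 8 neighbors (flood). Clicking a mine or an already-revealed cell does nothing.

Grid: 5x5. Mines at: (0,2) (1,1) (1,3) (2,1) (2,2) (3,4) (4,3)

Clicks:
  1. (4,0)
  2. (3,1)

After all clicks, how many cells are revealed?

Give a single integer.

Answer: 6

Derivation:
Click 1 (4,0) count=0: revealed 6 new [(3,0) (3,1) (3,2) (4,0) (4,1) (4,2)] -> total=6
Click 2 (3,1) count=2: revealed 0 new [(none)] -> total=6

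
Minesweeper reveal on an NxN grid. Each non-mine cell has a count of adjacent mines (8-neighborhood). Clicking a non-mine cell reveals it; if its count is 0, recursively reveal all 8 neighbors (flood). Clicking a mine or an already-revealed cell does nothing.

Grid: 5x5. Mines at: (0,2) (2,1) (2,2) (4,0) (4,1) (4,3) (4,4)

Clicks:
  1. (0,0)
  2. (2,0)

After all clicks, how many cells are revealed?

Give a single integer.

Answer: 5

Derivation:
Click 1 (0,0) count=0: revealed 4 new [(0,0) (0,1) (1,0) (1,1)] -> total=4
Click 2 (2,0) count=1: revealed 1 new [(2,0)] -> total=5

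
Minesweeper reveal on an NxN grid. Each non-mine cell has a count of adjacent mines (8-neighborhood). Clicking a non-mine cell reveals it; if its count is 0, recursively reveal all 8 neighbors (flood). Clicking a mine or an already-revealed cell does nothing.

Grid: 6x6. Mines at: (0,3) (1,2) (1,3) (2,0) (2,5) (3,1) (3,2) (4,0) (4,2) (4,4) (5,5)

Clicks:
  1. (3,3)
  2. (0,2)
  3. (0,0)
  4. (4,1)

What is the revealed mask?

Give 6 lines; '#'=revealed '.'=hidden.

Answer: ###...
##....
......
...#..
.#....
......

Derivation:
Click 1 (3,3) count=3: revealed 1 new [(3,3)] -> total=1
Click 2 (0,2) count=3: revealed 1 new [(0,2)] -> total=2
Click 3 (0,0) count=0: revealed 4 new [(0,0) (0,1) (1,0) (1,1)] -> total=6
Click 4 (4,1) count=4: revealed 1 new [(4,1)] -> total=7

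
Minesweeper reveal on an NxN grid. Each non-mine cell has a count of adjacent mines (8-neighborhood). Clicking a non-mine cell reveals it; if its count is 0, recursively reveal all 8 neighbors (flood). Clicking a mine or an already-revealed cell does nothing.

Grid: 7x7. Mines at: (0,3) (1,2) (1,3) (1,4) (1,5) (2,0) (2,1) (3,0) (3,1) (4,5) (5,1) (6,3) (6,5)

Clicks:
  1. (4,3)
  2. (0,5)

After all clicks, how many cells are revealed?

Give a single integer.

Click 1 (4,3) count=0: revealed 12 new [(2,2) (2,3) (2,4) (3,2) (3,3) (3,4) (4,2) (4,3) (4,4) (5,2) (5,3) (5,4)] -> total=12
Click 2 (0,5) count=2: revealed 1 new [(0,5)] -> total=13

Answer: 13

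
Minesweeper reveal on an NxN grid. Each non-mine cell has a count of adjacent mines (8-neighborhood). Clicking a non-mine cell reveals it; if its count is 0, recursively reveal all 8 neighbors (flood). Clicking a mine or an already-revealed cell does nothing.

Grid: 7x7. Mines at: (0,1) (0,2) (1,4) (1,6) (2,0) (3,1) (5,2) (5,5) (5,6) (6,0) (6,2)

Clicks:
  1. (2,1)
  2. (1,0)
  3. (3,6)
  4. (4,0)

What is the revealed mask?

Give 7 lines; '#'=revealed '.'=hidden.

Answer: .......
#......
.######
..#####
#.#####
.......
.......

Derivation:
Click 1 (2,1) count=2: revealed 1 new [(2,1)] -> total=1
Click 2 (1,0) count=2: revealed 1 new [(1,0)] -> total=2
Click 3 (3,6) count=0: revealed 15 new [(2,2) (2,3) (2,4) (2,5) (2,6) (3,2) (3,3) (3,4) (3,5) (3,6) (4,2) (4,3) (4,4) (4,5) (4,6)] -> total=17
Click 4 (4,0) count=1: revealed 1 new [(4,0)] -> total=18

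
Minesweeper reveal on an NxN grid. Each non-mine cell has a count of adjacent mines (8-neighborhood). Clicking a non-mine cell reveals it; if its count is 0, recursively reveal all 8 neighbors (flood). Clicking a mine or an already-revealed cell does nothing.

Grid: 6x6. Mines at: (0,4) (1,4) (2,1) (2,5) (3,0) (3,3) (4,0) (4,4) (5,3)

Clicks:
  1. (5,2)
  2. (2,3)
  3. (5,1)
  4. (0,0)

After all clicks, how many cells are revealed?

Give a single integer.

Answer: 11

Derivation:
Click 1 (5,2) count=1: revealed 1 new [(5,2)] -> total=1
Click 2 (2,3) count=2: revealed 1 new [(2,3)] -> total=2
Click 3 (5,1) count=1: revealed 1 new [(5,1)] -> total=3
Click 4 (0,0) count=0: revealed 8 new [(0,0) (0,1) (0,2) (0,3) (1,0) (1,1) (1,2) (1,3)] -> total=11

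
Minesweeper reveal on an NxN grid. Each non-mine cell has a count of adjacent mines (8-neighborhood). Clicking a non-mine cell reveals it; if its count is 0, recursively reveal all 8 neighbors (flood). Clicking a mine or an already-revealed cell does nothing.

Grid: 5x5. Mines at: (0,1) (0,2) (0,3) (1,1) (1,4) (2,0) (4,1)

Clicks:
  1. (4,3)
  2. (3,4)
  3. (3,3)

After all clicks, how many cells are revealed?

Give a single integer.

Answer: 9

Derivation:
Click 1 (4,3) count=0: revealed 9 new [(2,2) (2,3) (2,4) (3,2) (3,3) (3,4) (4,2) (4,3) (4,4)] -> total=9
Click 2 (3,4) count=0: revealed 0 new [(none)] -> total=9
Click 3 (3,3) count=0: revealed 0 new [(none)] -> total=9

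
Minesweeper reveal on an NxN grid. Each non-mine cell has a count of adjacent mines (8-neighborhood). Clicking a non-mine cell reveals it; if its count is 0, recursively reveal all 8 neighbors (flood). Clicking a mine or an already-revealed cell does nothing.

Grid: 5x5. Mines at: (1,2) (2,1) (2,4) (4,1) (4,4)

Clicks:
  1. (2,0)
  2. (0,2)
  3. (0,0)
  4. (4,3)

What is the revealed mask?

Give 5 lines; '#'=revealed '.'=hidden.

Answer: ###..
##...
#....
.....
...#.

Derivation:
Click 1 (2,0) count=1: revealed 1 new [(2,0)] -> total=1
Click 2 (0,2) count=1: revealed 1 new [(0,2)] -> total=2
Click 3 (0,0) count=0: revealed 4 new [(0,0) (0,1) (1,0) (1,1)] -> total=6
Click 4 (4,3) count=1: revealed 1 new [(4,3)] -> total=7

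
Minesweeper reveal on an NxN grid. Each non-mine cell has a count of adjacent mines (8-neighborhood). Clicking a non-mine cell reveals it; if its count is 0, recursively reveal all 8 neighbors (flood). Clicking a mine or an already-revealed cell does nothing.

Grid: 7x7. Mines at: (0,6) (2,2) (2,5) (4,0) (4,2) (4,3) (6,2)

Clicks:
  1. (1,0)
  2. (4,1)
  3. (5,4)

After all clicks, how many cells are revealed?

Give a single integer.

Answer: 18

Derivation:
Click 1 (1,0) count=0: revealed 16 new [(0,0) (0,1) (0,2) (0,3) (0,4) (0,5) (1,0) (1,1) (1,2) (1,3) (1,4) (1,5) (2,0) (2,1) (3,0) (3,1)] -> total=16
Click 2 (4,1) count=2: revealed 1 new [(4,1)] -> total=17
Click 3 (5,4) count=1: revealed 1 new [(5,4)] -> total=18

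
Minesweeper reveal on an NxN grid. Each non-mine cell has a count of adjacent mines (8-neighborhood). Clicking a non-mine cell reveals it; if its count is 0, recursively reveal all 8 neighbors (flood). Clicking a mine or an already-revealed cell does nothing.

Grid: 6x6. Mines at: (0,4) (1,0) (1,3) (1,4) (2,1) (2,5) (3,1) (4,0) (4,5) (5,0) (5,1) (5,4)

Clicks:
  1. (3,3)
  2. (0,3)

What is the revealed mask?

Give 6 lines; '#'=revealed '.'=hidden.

Answer: ...#..
......
..###.
..###.
..###.
......

Derivation:
Click 1 (3,3) count=0: revealed 9 new [(2,2) (2,3) (2,4) (3,2) (3,3) (3,4) (4,2) (4,3) (4,4)] -> total=9
Click 2 (0,3) count=3: revealed 1 new [(0,3)] -> total=10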